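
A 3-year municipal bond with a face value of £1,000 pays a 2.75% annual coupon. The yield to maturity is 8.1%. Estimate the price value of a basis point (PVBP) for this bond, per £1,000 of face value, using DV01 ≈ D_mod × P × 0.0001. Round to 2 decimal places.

£0.23

Periodic yield y = 0.081.
  t   CF        PV=CF/(1+0.081)^t    t·PV
  1        27.50        25.4394        25.4394
  2        27.50        23.5332        47.0664
  3     1,027.50       813.4011     2,440.2033
  Σ                    862.3737     2,512.7091
P = 862.3737; D_Mac = 2.91371 yrs; D_mod = 2.69539 yrs.
DV01 ≈ 2.69539 × 862.3737 × 0.0001 = 0.232443.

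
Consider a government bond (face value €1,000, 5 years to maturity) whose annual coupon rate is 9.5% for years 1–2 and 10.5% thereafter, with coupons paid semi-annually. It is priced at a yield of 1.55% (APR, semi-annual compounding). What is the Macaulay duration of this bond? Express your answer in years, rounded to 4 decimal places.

Periodic yield y = 0.00775. Discount each cash flow and weight by its period:
  t   CF        PV=CF/(1+0.00775)^t    t·PV
  1        47.50        47.1347        47.1347
  2        47.50        46.7722        93.5444
  3        47.50        46.4125       139.2376
  4        47.50        46.0556       184.2224
  5        52.50        50.5121       252.5604
  6        52.50        50.1236       300.7417
  7        52.50        49.7382       348.1671
  8        52.50        49.3556       394.8452
  9        52.50        48.9761       440.7847
  10    1,052.50       974.3030     9,743.0299
  Σ                  1,409.3836    11,944.2682
Price P = Σ PV = 1,409.3836.
Macaulay duration = Σ(t·PV) / P = 11,944.2682 / 1,409.3836 = 8.47482 half-year periods.
In years: 8.47482 / 2 = 4.23741 years.

4.2374 years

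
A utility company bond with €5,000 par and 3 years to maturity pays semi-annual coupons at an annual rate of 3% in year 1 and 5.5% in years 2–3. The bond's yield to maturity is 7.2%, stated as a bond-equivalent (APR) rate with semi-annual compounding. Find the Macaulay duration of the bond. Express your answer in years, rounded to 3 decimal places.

Periodic yield y = 0.036. Discount each cash flow and weight by its period:
  t   CF        PV=CF/(1+0.036)^t    t·PV
  1        75.00        72.3938        72.3938
  2        75.00        69.8782       139.7564
  3       137.50       123.6583       370.9750
  4       137.50       119.3613       477.4453
  5       137.50       115.2136       576.0682
  6     5,137.50     4,155.2131    24,931.2787
  Σ                  4,655.7185    26,567.9175
Price P = Σ PV = 4,655.7185.
Macaulay duration = Σ(t·PV) / P = 26,567.9175 / 4,655.7185 = 5.70651 half-year periods.
In years: 5.70651 / 2 = 2.85326 years.

2.853 years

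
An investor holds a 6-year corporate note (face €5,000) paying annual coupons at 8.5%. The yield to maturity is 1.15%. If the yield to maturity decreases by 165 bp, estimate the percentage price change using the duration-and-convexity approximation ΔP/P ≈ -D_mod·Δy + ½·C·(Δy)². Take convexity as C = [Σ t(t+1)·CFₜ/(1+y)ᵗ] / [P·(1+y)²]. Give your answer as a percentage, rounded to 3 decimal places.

With y = 0.0115:
  t   CF        PV=CF/(1+0.0115)^t    t·PV        t(t+1)·PV
  1       425.00       420.1681       420.1681         840.3361
  2       425.00       415.3911       830.7821       2,492.3464
  3       425.00       410.6684     1,232.0052       4,928.0206
  4       425.00       405.9994     1,623.9976       8,119.9878
  5       425.00       401.3835     2,006.9174      12,041.5044
  6     5,425.00     5,065.2912    30,391.7474     212,742.2315
  Σ                  7,118.9016    36,505.6177     241,164.4269
P = 7,118.9016; D_Mac = 5.12798 yrs; D_mod = 5.06968 yrs; C = 33.11071.
Duration effect: -5.06968 × (-0.0165) = +0.083650
Convexity effect: 0.5 × 33.11071 × (-0.0165)² = +0.0045072
ΔP/P ≈ +0.083650 + 0.0045072 = +0.088157 = +8.8157%.

+8.816%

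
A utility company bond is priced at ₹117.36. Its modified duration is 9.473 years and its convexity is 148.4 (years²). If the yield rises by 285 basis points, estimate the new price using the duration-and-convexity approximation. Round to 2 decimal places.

Duration effect: -D_mod·Δy = -9.473 × (+0.0285) = -0.2699805
Convexity effect: ½·C·(Δy)² = 0.5 × 148.4 × (0.0285)² = +0.06026895
ΔP/P ≈ -0.2699805 + 0.06026895 = -0.20971155
New price ≈ 117.36 × (1 - 0.20971155) = 92.748252492.

₹92.75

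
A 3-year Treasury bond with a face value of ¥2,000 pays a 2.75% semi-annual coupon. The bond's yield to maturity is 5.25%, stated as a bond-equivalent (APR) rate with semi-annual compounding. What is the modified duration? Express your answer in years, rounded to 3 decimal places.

2.822 years

Periodic yield y = 0.02625. First find Macaulay duration:
  t   CF        PV=CF/(1+0.02625)^t    t·PV
  1        27.50        26.7966        26.7966
  2        27.50        26.1112        52.2223
  3        27.50        25.4433        76.3299
  4        27.50        24.7925        99.1699
  5        27.50        24.1583       120.7916
  6     2,027.50     1,735.5688    10,413.4130
  Σ                  1,862.8707    10,788.7233
P = 1,862.8707; Macaulay duration = 10,788.7233 / 1,862.8707 = 5.79145 half-year periods = 2.89573 years.
Modified duration = D_Mac / (1 + y) = 2.89573 / 1.02625 = 2.82166 years.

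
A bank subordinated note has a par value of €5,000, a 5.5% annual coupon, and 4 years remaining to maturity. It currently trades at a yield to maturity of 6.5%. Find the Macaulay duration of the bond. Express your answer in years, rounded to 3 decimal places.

Periodic yield y = 0.065. Discount each cash flow and weight by its year:
  t   CF        PV=CF/(1+0.065)^t    t·PV
  1       275.00       258.2160       258.2160
  2       275.00       242.4563       484.9126
  3       275.00       227.6585       682.9755
  4     5,275.00     4,100.3793    16,401.5172
  Σ                  4,828.7101    17,827.6213
Price P = Σ PV = 4,828.7101.
Macaulay duration = Σ(t·PV) / P = 17,827.6213 / 4,828.7101 = 3.69200 years.

3.692 years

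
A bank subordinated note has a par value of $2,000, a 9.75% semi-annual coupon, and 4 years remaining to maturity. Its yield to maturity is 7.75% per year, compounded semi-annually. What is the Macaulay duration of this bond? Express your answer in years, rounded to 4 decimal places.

Periodic yield y = 0.03875. Discount each cash flow and weight by its period:
  t   CF        PV=CF/(1+0.03875)^t    t·PV
  1        97.50        93.8628        93.8628
  2        97.50        90.3613       180.7226
  3        97.50        86.9904       260.9713
  4        97.50        83.7453       334.9812
  5        97.50        80.6212       403.1062
  6        97.50        77.6137       465.6822
  7        97.50        74.7184       523.0286
  8     2,097.50     1,547.4395    12,379.5159
  Σ                  2,135.3527    14,641.8708
Price P = Σ PV = 2,135.3527.
Macaulay duration = Σ(t·PV) / P = 14,641.8708 / 2,135.3527 = 6.85689 half-year periods.
In years: 6.85689 / 2 = 3.42844 years.

3.4284 years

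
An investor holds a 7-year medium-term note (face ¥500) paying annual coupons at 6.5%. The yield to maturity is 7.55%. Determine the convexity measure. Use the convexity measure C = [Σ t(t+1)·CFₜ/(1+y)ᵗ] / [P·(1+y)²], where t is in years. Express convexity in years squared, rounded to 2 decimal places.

With y = 0.0755:
  t   CF        PV=CF/(1+0.0755)^t    t·PV        t(t+1)·PV
  1        32.50        30.2185        30.2185          60.4370
  2        32.50        28.0972        56.1943         168.5830
  3        32.50        26.1247        78.3742         313.4970
  4        32.50        24.2908        97.1632         485.8159
  5        32.50        22.5856       112.9279         677.5675
  6        32.50        21.0001       126.0005         882.0032
  7       532.50       319.9239     2,239.4674      17,915.7394
  Σ                    472.2408     2,740.3460      20,503.6429
P = 472.2408.
Convexity = Σ t(t+1)·PV / [P·(1+y)²] = 20,503.6429 / (472.2408 × 1.156700) = 37.53589.

37.54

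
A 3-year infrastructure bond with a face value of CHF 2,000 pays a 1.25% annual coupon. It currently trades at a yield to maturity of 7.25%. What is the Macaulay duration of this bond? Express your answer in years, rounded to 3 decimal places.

Periodic yield y = 0.0725. Discount each cash flow and weight by its year:
  t   CF        PV=CF/(1+0.0725)^t    t·PV
  1        25.00        23.3100        23.3100
  2        25.00        21.7343        43.4686
  3     2,025.00     1,641.4707     4,924.4120
  Σ                  1,686.5150     4,991.1906
Price P = Σ PV = 1,686.5150.
Macaulay duration = Σ(t·PV) / P = 4,991.1906 / 1,686.5150 = 2.95947 years.

2.959 years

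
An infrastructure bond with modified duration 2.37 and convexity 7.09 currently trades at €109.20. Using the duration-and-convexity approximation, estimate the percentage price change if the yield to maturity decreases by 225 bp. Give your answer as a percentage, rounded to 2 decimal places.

+5.51%

Duration effect: -D_mod·Δy = -2.37 × (-0.0225) = +0.053325
Convexity effect: ½·C·(Δy)² = 0.5 × 7.09 × (-0.0225)² = +0.00179465625
ΔP/P ≈ +0.053325 + 0.00179465625 = +0.05511965625
= +5.511965625%.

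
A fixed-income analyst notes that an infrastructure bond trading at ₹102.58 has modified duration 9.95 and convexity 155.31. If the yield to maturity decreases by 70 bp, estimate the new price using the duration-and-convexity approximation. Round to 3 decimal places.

Duration effect: -D_mod·Δy = -9.95 × (-0.007) = +0.069650
Convexity effect: ½·C·(Δy)² = 0.5 × 155.31 × (-0.007)² = +0.003805095
ΔP/P ≈ +0.069650 + 0.003805095 = +0.073455095
New price ≈ 102.58 × (1 + 0.073455095) = 110.1150236451.

₹110.115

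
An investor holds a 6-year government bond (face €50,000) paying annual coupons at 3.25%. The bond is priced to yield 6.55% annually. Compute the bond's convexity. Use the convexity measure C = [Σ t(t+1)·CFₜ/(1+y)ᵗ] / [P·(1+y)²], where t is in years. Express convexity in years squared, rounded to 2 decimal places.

32.91

With y = 0.0655:
  t   CF        PV=CF/(1+0.0655)^t    t·PV        t(t+1)·PV
  1     1,625.00     1,525.1056     1,525.1056       3,050.2112
  2     1,625.00     1,431.3520     2,862.7041       8,588.1122
  3     1,625.00     1,343.3618     4,030.0855      16,120.3419
  4     1,625.00     1,260.7807     5,043.1228      25,215.6138
  5     1,625.00     1,183.2761     5,916.3805      35,498.2832
  6    51,625.00    35,280.8744   211,685.2465   1,481,796.7256
  Σ                 42,024.7507   231,062.6449   1,570,269.2879
P = 42,024.7507.
Convexity = Σ t(t+1)·PV / [P·(1+y)²] = 1,570,269.2879 / (42,024.7507 × 1.135290) = 32.91259.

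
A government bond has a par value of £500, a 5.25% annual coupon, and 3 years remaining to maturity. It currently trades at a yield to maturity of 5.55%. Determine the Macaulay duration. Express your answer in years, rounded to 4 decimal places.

2.8522 years

Periodic yield y = 0.0555. Discount each cash flow and weight by its year:
  t   CF        PV=CF/(1+0.0555)^t    t·PV
  1        26.25        24.8697        24.8697
  2        26.25        23.5620        47.1241
  3       526.25       447.5251     1,342.5753
  Σ                    495.9569     1,414.5691
Price P = Σ PV = 495.9569.
Macaulay duration = Σ(t·PV) / P = 1,414.5691 / 495.9569 = 2.85220 years.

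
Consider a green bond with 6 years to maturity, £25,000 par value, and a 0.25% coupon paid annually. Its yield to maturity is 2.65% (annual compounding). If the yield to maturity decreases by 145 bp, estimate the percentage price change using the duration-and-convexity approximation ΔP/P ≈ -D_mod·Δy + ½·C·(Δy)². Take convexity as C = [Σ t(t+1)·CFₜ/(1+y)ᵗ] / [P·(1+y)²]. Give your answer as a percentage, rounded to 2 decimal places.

With y = 0.0265:
  t   CF        PV=CF/(1+0.0265)^t    t·PV        t(t+1)·PV
  1        62.50        60.8865        60.8865         121.7730
  2        62.50        59.3147       118.6293         355.8880
  3        62.50        57.7834       173.3502         693.4009
  4        62.50        56.2917       225.1667       1,125.8336
  5        62.50        54.8385       274.1923       1,645.1538
  6    25,062.50    21,422.5255   128,535.1528     899,746.0695
  Σ                 21,711.6402   129,387.3779     903,688.1188
P = 21,711.6402; D_Mac = 5.95936 yrs; D_mod = 5.80551 yrs; C = 39.50099.
Duration effect: -5.80551 × (-0.0145) = +0.084180
Convexity effect: 0.5 × 39.50099 × (-0.0145)² = +0.0041525
ΔP/P ≈ +0.084180 + 0.0041525 = +0.088332 = +8.8332%.

+8.83%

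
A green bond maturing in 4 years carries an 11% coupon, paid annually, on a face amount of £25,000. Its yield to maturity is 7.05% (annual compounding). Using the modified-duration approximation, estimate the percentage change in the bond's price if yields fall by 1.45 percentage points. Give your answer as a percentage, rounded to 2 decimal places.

+4.71%

Periodic yield y = 0.0705. Modified duration first:
  t   CF        PV=CF/(1+0.0705)^t    t·PV
  1     2,750.00     2,568.8930     2,568.8930
  2     2,750.00     2,399.7133     4,799.4265
  3     2,750.00     2,241.6752     6,725.0255
  4    27,750.00    21,130.8176    84,523.2703
  Σ                 28,341.0990    98,616.6154
P = 28,341.0990; D_Mac = 3.47963 yrs; D_mod = 3.47963/(1+0.0705) = 3.25047 yrs.
ΔP/P ≈ -D_mod · Δy = -3.25047 × (-0.0145) = +0.047132 = +4.7132%.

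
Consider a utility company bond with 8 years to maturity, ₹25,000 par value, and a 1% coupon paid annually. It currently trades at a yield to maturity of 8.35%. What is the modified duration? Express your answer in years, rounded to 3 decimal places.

Periodic yield y = 0.0835. First find Macaulay duration:
  t   CF        PV=CF/(1+0.0835)^t    t·PV
  1       250.00       230.7337       230.7337
  2       250.00       212.9522       425.9044
  3       250.00       196.5410       589.6231
  4       250.00       181.3946       725.5784
  5       250.00       167.4154       837.0770
  6       250.00       154.5135       927.0812
  7       250.00       142.6059       998.2415
  8    25,250.00    13,293.2159   106,345.7269
  Σ                 14,579.3723   111,079.9664
P = 14,579.3723; Macaulay duration = 111,079.9664 / 14,579.3723 = 7.61898 years.
Modified duration = D_Mac / (1 + y) = 7.61898 / 1.0835 = 7.03182 years.

7.032 years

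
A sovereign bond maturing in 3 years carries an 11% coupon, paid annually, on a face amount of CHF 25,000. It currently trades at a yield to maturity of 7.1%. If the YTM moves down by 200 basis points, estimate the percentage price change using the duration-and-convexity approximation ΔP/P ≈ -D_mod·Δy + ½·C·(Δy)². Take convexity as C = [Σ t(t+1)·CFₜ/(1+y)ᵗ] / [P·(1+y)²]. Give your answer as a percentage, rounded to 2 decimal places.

With y = 0.071:
  t   CF        PV=CF/(1+0.071)^t    t·PV        t(t+1)·PV
  1     2,750.00     2,567.6937     2,567.6937       5,135.3875
  2     2,750.00     2,397.4732     4,794.9463      14,384.8389
  3    27,750.00    22,588.8736    67,766.6208     271,066.4830
  Σ                 27,554.0405    75,129.2608     290,586.7094
P = 27,554.0405; D_Mac = 2.72662 yrs; D_mod = 2.54586 yrs; C = 9.19415.
Duration effect: -2.54586 × (-0.02) = +0.050917
Convexity effect: 0.5 × 9.19415 × (-0.02)² = +0.0018388
ΔP/P ≈ +0.050917 + 0.0018388 = +0.052756 = +5.2756%.

+5.28%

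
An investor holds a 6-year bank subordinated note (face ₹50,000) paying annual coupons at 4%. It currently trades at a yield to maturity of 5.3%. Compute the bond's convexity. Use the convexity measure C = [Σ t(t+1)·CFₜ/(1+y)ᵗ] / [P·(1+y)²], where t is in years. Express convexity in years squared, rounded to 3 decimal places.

With y = 0.053:
  t   CF        PV=CF/(1+0.053)^t    t·PV        t(t+1)·PV
  1     2,000.00     1,899.3352     1,899.3352       3,798.6705
  2     2,000.00     1,803.7372     3,607.4743      10,822.4230
  3     2,000.00     1,712.9508     5,138.8523      20,555.4093
  4     2,000.00     1,626.7339     6,506.9355      32,534.6775
  5     2,000.00     1,544.8565     7,724.2824      46,345.6945
  6    52,000.00    38,144.6045   228,867.6271   1,602,073.3898
  Σ                 46,732.2180   253,744.5069   1,716,130.2646
P = 46,732.2180.
Convexity = Σ t(t+1)·PV / [P·(1+y)²] = 1,716,130.2646 / (46,732.2180 × 1.108809) = 33.11899.

33.119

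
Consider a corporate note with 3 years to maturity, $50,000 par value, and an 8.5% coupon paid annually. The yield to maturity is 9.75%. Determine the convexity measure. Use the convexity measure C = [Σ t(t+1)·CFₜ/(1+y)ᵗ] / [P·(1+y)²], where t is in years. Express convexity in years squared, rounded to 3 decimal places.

8.936

With y = 0.0975:
  t   CF        PV=CF/(1+0.0975)^t    t·PV        t(t+1)·PV
  1     4,250.00     3,872.4374     3,872.4374       7,744.8747
  2     4,250.00     3,528.4167     7,056.8335      21,170.5004
  3    54,250.00    41,037.9970   123,113.9911     492,455.9644
  Σ                 48,438.8511   134,043.2619     521,371.3395
P = 48,438.8511.
Convexity = Σ t(t+1)·PV / [P·(1+y)²] = 521,371.3395 / (48,438.8511 × 1.204506) = 8.93602.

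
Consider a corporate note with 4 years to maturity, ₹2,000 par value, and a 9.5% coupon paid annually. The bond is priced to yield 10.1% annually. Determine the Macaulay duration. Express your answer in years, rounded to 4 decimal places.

Periodic yield y = 0.101. Discount each cash flow and weight by its year:
  t   CF        PV=CF/(1+0.101)^t    t·PV
  1       190.00       172.5704       172.5704
  2       190.00       156.7397       313.4794
  3       190.00       142.3612       427.0836
  4     2,190.00     1,490.3725     5,961.4901
  Σ                  1,962.0438     6,874.6235
Price P = Σ PV = 1,962.0438.
Macaulay duration = Σ(t·PV) / P = 6,874.6235 / 1,962.0438 = 3.50381 years.

3.5038 years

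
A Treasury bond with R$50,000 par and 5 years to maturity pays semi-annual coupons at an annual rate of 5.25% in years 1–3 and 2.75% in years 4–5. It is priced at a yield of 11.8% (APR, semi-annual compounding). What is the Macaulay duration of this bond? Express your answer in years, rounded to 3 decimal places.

4.370 years

Periodic yield y = 0.059. Discount each cash flow and weight by its period:
  t   CF        PV=CF/(1+0.059)^t    t·PV
  1     1,312.50     1,239.3768     1,239.3768
  2     1,312.50     1,170.3275     2,340.6549
  3     1,312.50     1,105.1251     3,315.3752
  4     1,312.50     1,043.5553     4,174.2212
  5     1,312.50       985.4158     4,927.0789
  6     1,312.50       930.5154     5,583.0922
  7       687.50       460.2576     3,221.8033
  8       687.50       434.6153     3,476.9225
  9       687.50       410.4016     3,693.6145
  10   50,687.50    28,572.0414   285,720.4138
  Σ                 36,351.6317   317,692.5534
Price P = Σ PV = 36,351.6317.
Macaulay duration = Σ(t·PV) / P = 317,692.5534 / 36,351.6317 = 8.73943 half-year periods.
In years: 8.73943 / 2 = 4.36972 years.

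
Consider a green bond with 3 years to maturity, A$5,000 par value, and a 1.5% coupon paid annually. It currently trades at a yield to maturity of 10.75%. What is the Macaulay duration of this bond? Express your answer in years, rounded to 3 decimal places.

Periodic yield y = 0.1075. Discount each cash flow and weight by its year:
  t   CF        PV=CF/(1+0.1075)^t    t·PV
  1        75.00        67.7201        67.7201
  2        75.00        61.1468       122.2936
  3     5,075.00     3,735.9826    11,207.9477
  Σ                  3,864.8495    11,397.9614
Price P = Σ PV = 3,864.8495.
Macaulay duration = Σ(t·PV) / P = 11,397.9614 / 3,864.8495 = 2.94913 years.

2.949 years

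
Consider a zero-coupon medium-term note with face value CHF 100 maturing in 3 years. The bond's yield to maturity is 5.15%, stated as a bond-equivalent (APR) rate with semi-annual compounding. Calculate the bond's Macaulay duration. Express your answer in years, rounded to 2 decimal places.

3.00 years

A zero-coupon bond has a single cash flow at maturity, so its Macaulay duration equals its maturity: 3 years.
(Equivalently: 6 semi-annual periods ÷ 2 = 3 years.)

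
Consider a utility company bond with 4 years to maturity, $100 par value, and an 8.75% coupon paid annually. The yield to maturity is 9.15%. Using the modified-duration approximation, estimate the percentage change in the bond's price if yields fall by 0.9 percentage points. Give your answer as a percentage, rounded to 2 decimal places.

+2.92%

Periodic yield y = 0.0915. Modified duration first:
  t   CF        PV=CF/(1+0.0915)^t    t·PV
  1         8.75         8.0165         8.0165
  2         8.75         7.3445        14.6889
  3         8.75         6.7288        20.1864
  4       108.75        76.6186       306.4745
  Σ                     98.7084       349.3663
P = 98.7084; D_Mac = 3.53938 yrs; D_mod = 3.53938/(1+0.0915) = 3.24267 yrs.
ΔP/P ≈ -D_mod · Δy = -3.24267 × (-0.009) = +0.029184 = +2.9184%.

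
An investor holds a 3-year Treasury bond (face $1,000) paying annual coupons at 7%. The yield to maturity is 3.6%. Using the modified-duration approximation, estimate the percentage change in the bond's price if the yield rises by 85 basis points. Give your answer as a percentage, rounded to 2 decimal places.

Periodic yield y = 0.036. Modified duration first:
  t   CF        PV=CF/(1+0.036)^t    t·PV
  1        70.00        67.5676        67.5676
  2        70.00        65.2197       130.4393
  3     1,070.00       962.2868     2,886.8603
  Σ                  1,095.0740     3,084.8672
P = 1,095.0740; D_Mac = 2.81704 yrs; D_mod = 2.81704/(1+0.036) = 2.71915 yrs.
ΔP/P ≈ -D_mod · Δy = -2.71915 × (+0.0085) = -0.023113 = -2.3113%.

-2.31%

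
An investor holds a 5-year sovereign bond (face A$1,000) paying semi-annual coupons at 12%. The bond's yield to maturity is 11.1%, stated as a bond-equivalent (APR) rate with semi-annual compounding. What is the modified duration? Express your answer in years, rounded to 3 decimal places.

3.715 years

Periodic yield y = 0.0555. First find Macaulay duration:
  t   CF        PV=CF/(1+0.0555)^t    t·PV
  1        60.00        56.8451        56.8451
  2        60.00        53.8561       107.7122
  3        60.00        51.0242       153.0727
  4        60.00        48.3413       193.3652
  5        60.00        45.7994       228.9971
  6        60.00        43.3912       260.3473
  7        60.00        41.1096       287.7674
  8        60.00        38.9480       311.5841
  9        60.00        36.9001       332.1006
  10    1,060.00       617.6230     6,176.2304
  Σ                  1,033.8381     8,108.0221
P = 1,033.8381; Macaulay duration = 8,108.0221 / 1,033.8381 = 7.84264 half-year periods = 3.92132 years.
Modified duration = D_Mac / (1 + y) = 3.92132 / 1.0555 = 3.71513 years.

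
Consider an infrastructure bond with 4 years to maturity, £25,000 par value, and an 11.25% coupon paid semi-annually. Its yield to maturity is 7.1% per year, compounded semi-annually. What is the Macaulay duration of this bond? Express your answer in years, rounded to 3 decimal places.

Periodic yield y = 0.0355. Discount each cash flow and weight by its period:
  t   CF        PV=CF/(1+0.0355)^t    t·PV
  1     1,406.25     1,358.0396     1,358.0396
  2     1,406.25     1,311.4820     2,622.9640
  3     1,406.25     1,266.5205     3,799.5615
  4     1,406.25     1,223.1004     4,892.4018
  5     1,406.25     1,181.1689     5,905.8447
  6     1,406.25     1,140.6750     6,844.0499
  7     1,406.25     1,101.5693     7,710.9849
  8    26,406.25    19,975.8793   159,807.0342
  Σ                 28,558.4350   192,940.8806
Price P = Σ PV = 28,558.4350.
Macaulay duration = Σ(t·PV) / P = 192,940.8806 / 28,558.4350 = 6.75600 half-year periods.
In years: 6.75600 / 2 = 3.37800 years.

3.378 years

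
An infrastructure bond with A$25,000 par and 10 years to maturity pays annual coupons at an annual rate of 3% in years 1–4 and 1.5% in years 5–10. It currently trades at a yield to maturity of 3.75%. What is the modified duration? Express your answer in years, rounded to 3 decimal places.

8.525 years

Periodic yield y = 0.0375. First find Macaulay duration:
  t   CF        PV=CF/(1+0.0375)^t    t·PV
  1       750.00       722.8916       722.8916
  2       750.00       696.7630     1,393.5259
  3       750.00       671.5788     2,014.7363
  4       750.00       647.3048     2,589.2193
  5       375.00       311.9541     1,559.7707
  6       375.00       300.6787     1,804.0721
  7       375.00       289.8108     2,028.6754
  8       375.00       279.3357     2,234.6855
  9       375.00       269.2392     2,423.1530
  10   25,375.00    17,560.0196   175,600.1963
  Σ                 21,749.5762   192,370.9260
P = 21,749.5762; Macaulay duration = 192,370.9260 / 21,749.5762 = 8.84481 years.
Modified duration = D_Mac / (1 + y) = 8.84481 / 1.0375 = 8.52512 years.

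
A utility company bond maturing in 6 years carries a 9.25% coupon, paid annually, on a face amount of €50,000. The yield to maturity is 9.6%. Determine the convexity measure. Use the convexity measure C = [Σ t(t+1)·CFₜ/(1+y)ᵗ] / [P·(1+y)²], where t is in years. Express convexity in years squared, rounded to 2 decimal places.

26.20

With y = 0.096:
  t   CF        PV=CF/(1+0.096)^t    t·PV        t(t+1)·PV
  1     4,625.00     4,219.8905     4,219.8905       8,439.7810
  2     4,625.00     3,850.2651     7,700.5301      23,101.5904
  3     4,625.00     3,513.0156    10,539.0467      42,156.1868
  4     4,625.00     3,205.3062    12,821.2247      64,106.1235
  5     4,625.00     2,924.5494    14,622.7472      87,736.4829
  6    54,625.00    31,515.7847   189,094.7083   1,323,662.9579
  Σ                 49,228.8115   238,998.1475   1,549,203.1226
P = 49,228.8115.
Convexity = Σ t(t+1)·PV / [P·(1+y)²] = 1,549,203.1226 / (49,228.8115 × 1.201216) = 26.19799.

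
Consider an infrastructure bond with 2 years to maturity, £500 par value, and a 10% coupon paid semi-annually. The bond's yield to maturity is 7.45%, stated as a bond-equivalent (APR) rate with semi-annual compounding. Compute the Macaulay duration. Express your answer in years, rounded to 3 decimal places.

Periodic yield y = 0.03725. Discount each cash flow and weight by its period:
  t   CF        PV=CF/(1+0.03725)^t    t·PV
  1        25.00        24.1022        24.1022
  2        25.00        23.2366        46.4733
  3        25.00        22.4021        67.2064
  4       525.00       453.5504     1,814.2015
  Σ                    523.2913     1,951.9834
Price P = Σ PV = 523.2913.
Macaulay duration = Σ(t·PV) / P = 1,951.9834 / 523.2913 = 3.73020 half-year periods.
In years: 3.73020 / 2 = 1.86510 years.

1.865 years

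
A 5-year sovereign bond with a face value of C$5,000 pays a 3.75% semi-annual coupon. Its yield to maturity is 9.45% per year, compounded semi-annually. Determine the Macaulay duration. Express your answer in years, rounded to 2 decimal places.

Periodic yield y = 0.04725. Discount each cash flow and weight by its period:
  t   CF        PV=CF/(1+0.04725)^t    t·PV
  1        93.75        89.5202        89.5202
  2        93.75        85.4812       170.9624
  3        93.75        81.6244       244.8733
  4        93.75        77.9417       311.7667
  5        93.75        74.4251       372.1255
  6        93.75        71.0672       426.4031
  7        93.75        67.8608       475.0253
  8        93.75        64.7990       518.3920
  9        93.75        61.8754       556.8785
  10    5,093.75     3,210.2136    32,102.1364
  Σ                  3,884.8085    35,268.0834
Price P = Σ PV = 3,884.8085.
Macaulay duration = Σ(t·PV) / P = 35,268.0834 / 3,884.8085 = 9.07846 half-year periods.
In years: 9.07846 / 2 = 4.53923 years.

4.54 years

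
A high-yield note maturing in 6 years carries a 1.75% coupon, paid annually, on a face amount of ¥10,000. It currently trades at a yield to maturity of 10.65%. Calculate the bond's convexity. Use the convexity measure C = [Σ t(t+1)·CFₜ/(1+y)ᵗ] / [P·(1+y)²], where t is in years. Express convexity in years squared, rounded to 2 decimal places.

With y = 0.1065:
  t   CF        PV=CF/(1+0.1065)^t    t·PV        t(t+1)·PV
  1       175.00       158.1563       158.1563         316.3127
  2       175.00       142.9339       285.8678         857.6033
  3       175.00       129.1766       387.5298       1,550.1190
  4       175.00       116.7434       466.9736       2,334.8682
  5       175.00       105.5069       527.5346       3,165.2077
  6    10,175.00     5,544.0343    33,264.2058     232,849.4405
  Σ                  6,196.5515    35,090.2679     241,073.5514
P = 6,196.5515.
Convexity = Σ t(t+1)·PV / [P·(1+y)²] = 241,073.5514 / (6,196.5515 × 1.224342) = 31.77581.

31.78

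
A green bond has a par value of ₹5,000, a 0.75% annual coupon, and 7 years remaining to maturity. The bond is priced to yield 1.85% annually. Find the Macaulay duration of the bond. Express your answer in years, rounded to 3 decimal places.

6.838 years

Periodic yield y = 0.0185. Discount each cash flow and weight by its year:
  t   CF        PV=CF/(1+0.0185)^t    t·PV
  1        37.50        36.8189        36.8189
  2        37.50        36.1501        72.3001
  3        37.50        35.4934       106.4803
  4        37.50        34.8487       139.3950
  5        37.50        34.2158       171.0788
  6        37.50        33.5943       201.5656
  7     5,037.50     4,430.8579    31,016.0056
  Σ                  4,641.9791    31,743.6442
Price P = Σ PV = 4,641.9791.
Macaulay duration = Σ(t·PV) / P = 31,743.6442 / 4,641.9791 = 6.83839 years.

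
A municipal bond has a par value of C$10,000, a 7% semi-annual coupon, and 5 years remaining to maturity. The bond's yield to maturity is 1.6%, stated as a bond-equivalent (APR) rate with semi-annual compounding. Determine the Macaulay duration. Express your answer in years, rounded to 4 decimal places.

4.3922 years

Periodic yield y = 0.008. Discount each cash flow and weight by its period:
  t   CF        PV=CF/(1+0.008)^t    t·PV
  1       350.00       347.2222       347.2222
  2       350.00       344.4665       688.9330
  3       350.00       341.7326     1,025.1979
  4       350.00       339.0205     1,356.0819
  5       350.00       336.3298     1,681.6491
  6       350.00       333.6605     2,001.9633
  7       350.00       331.0124     2,317.0871
  8       350.00       328.3854     2,627.0829
  9       350.00       325.7791     2,932.0121
  10   10,350.00     9,557.2958    95,572.9582
  Σ                 12,584.9049   110,550.1877
Price P = Σ PV = 12,584.9049.
Macaulay duration = Σ(t·PV) / P = 110,550.1877 / 12,584.9049 = 8.78435 half-year periods.
In years: 8.78435 / 2 = 4.39217 years.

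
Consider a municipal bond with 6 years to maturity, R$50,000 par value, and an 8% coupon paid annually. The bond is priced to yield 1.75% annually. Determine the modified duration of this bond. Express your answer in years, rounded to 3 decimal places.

Periodic yield y = 0.0175. First find Macaulay duration:
  t   CF        PV=CF/(1+0.0175)^t    t·PV
  1     4,000.00     3,931.2039     3,931.2039
  2     4,000.00     3,863.5911     7,727.1822
  3     4,000.00     3,797.1411    11,391.4234
  4     4,000.00     3,731.8340    14,927.3361
  5     4,000.00     3,667.6501    18,338.2507
  6    54,000.00    48,661.6973   291,970.1835
  Σ                 67,653.1176   348,285.5798
P = 67,653.1176; Macaulay duration = 348,285.5798 / 67,653.1176 = 5.14811 years.
Modified duration = D_Mac / (1 + y) = 5.14811 / 1.0175 = 5.05957 years.

5.060 years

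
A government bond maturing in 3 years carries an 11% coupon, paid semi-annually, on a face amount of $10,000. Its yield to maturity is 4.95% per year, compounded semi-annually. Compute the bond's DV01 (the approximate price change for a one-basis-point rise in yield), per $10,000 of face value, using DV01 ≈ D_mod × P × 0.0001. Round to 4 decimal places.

Periodic yield y = 0.02475.
  t   CF        PV=CF/(1+0.02475)^t    t·PV
  1       550.00       536.7163       536.7163
  2       550.00       523.7534     1,047.5068
  3       550.00       511.1036     1,533.3107
  4       550.00       498.7593     1,995.0371
  5       550.00       486.7131     2,433.5656
  6    10,550.00     9,110.5563    54,663.3380
  Σ                 11,667.6019    62,209.4744
P = 11,667.6019; D_Mac = 5.33181 half-year periods = 2.66591 yrs; D_mod = 2.60152 yrs.
DV01 ≈ 2.60152 × 11,667.6019 × 0.0001 = 3.035349.

$3.0353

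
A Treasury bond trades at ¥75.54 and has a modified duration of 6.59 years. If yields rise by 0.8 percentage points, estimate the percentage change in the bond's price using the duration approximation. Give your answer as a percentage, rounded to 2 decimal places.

-5.27%

Duration approximation: ΔP/P ≈ -D_mod · Δy = -6.59 × (+0.008) = -0.052720.
As a percentage: -5.2720%.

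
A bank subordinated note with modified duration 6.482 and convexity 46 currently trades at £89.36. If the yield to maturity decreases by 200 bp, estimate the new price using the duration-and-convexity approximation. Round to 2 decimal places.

£101.77

Duration effect: -D_mod·Δy = -6.482 × (-0.02) = +0.129640
Convexity effect: ½·C·(Δy)² = 0.5 × 46 × (-0.02)² = +0.0092000
ΔP/P ≈ +0.129640 + 0.0092000 = +0.138840
New price ≈ 89.36 × (1 + 0.138840) = 101.7667424.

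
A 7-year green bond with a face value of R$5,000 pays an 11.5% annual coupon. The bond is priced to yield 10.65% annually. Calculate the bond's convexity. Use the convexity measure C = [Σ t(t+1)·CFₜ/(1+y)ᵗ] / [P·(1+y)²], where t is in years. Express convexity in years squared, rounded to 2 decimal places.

With y = 0.1065:
  t   CF        PV=CF/(1+0.1065)^t    t·PV        t(t+1)·PV
  1       575.00       519.6566       519.6566       1,039.3131
  2       575.00       469.6399       939.2798       2,817.8395
  3       575.00       424.4373     1,273.3120       5,093.2481
  4       575.00       383.5855     1,534.3420       7,671.7098
  5       575.00       346.6656     1,733.3280      10,399.9681
  6       575.00       313.2992     1,879.7954      13,158.5679
  7     5,575.00     2,745.2692    19,216.8847     153,735.0774
  Σ                  5,202.5534    27,096.5985     193,915.7241
P = 5,202.5534.
Convexity = Σ t(t+1)·PV / [P·(1+y)²] = 193,915.7241 / (5,202.5534 × 1.224342) = 30.44343.

30.44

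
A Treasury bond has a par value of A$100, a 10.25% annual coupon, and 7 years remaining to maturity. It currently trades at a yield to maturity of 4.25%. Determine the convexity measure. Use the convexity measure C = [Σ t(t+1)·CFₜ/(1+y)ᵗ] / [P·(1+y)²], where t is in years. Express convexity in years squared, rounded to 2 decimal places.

37.68

With y = 0.0425:
  t   CF        PV=CF/(1+0.0425)^t    t·PV        t(t+1)·PV
  1        10.25         9.8321         9.8321          19.6643
  2        10.25         9.4313        18.8626          56.5878
  3        10.25         9.0468        27.1404         108.5618
  4        10.25         8.6780        34.7120         173.5600
  5        10.25         8.3242        41.6211         249.7266
  6        10.25         7.9849        47.9092         335.3643
  7       110.25        82.3846       576.6924       4,613.5388
  Σ                    135.6820       756.7698       5,557.0035
P = 135.6820.
Convexity = Σ t(t+1)·PV / [P·(1+y)²] = 5,557.0035 / (135.6820 × 1.086806) = 37.68482.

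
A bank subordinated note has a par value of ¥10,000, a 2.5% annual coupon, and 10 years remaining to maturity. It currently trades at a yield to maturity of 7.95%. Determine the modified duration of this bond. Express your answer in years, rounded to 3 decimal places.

Periodic yield y = 0.0795. First find Macaulay duration:
  t   CF        PV=CF/(1+0.0795)^t    t·PV
  1       250.00       231.5887       231.5887
  2       250.00       214.5333       429.0666
  3       250.00       198.7340       596.2019
  4       250.00       184.0981       736.3926
  5       250.00       170.5402       852.7010
  6       250.00       157.9807       947.8844
  7       250.00       146.3462     1,024.4235
  8       250.00       135.5685     1,084.5481
  9       250.00       125.5845     1,130.2609
  10   10,250.00     4,769.7696    47,697.6957
  Σ                  6,334.7439    54,730.7634
P = 6,334.7439; Macaulay duration = 54,730.7634 / 6,334.7439 = 8.63978 years.
Modified duration = D_Mac / (1 + y) = 8.63978 / 1.0795 = 8.00350 years.

8.003 years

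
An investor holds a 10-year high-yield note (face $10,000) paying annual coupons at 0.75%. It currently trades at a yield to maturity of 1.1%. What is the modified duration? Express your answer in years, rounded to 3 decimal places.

Periodic yield y = 0.011. First find Macaulay duration:
  t   CF        PV=CF/(1+0.011)^t    t·PV
  1        75.00        74.1840        74.1840
  2        75.00        73.3768       146.7537
  3        75.00        72.5785       217.7354
  4        75.00        71.7888       287.1552
  5        75.00        71.0077       355.0385
  6        75.00        70.2351       421.4107
  7        75.00        69.4709       486.2966
  8        75.00        68.7151       549.7206
  9        75.00        67.9674       611.7069
  10   10,075.00     9,030.9513    90,309.5127
  Σ                  9,670.2756    93,459.5142
P = 9,670.2756; Macaulay duration = 93,459.5142 / 9,670.2756 = 9.66462 years.
Modified duration = D_Mac / (1 + y) = 9.66462 / 1.011 = 9.55946 years.

9.559 years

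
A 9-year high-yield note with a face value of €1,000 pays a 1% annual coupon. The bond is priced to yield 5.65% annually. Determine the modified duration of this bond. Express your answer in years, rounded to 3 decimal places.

8.098 years

Periodic yield y = 0.0565. First find Macaulay duration:
  t   CF        PV=CF/(1+0.0565)^t    t·PV
  1        10.00         9.4652         9.4652
  2        10.00         8.9590        17.9181
  3        10.00         8.4799        25.4397
  4        10.00         8.0264        32.1057
  5        10.00         7.5972        37.9859
  6        10.00         7.1909        43.1454
  7        10.00         6.8063        47.6444
  8        10.00         6.4423        51.5388
  9     1,010.00       615.8797     5,542.9169
  Σ                    678.8470     5,808.1601
P = 678.8470; Macaulay duration = 5,808.1601 / 678.8470 = 8.55592 years.
Modified duration = D_Mac / (1 + y) = 8.55592 / 1.0565 = 8.09836 years.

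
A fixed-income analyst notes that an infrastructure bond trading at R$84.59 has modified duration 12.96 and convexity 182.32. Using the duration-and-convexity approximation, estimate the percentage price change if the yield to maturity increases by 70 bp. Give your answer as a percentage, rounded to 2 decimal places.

-8.63%

Duration effect: -D_mod·Δy = -12.96 × (+0.007) = -0.090720
Convexity effect: ½·C·(Δy)² = 0.5 × 182.32 × (0.007)² = +0.00446684
ΔP/P ≈ -0.090720 + 0.00446684 = -0.08625316
= -8.625316%.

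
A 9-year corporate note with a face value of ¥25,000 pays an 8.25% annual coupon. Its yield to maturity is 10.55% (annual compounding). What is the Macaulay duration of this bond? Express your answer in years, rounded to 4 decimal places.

6.5111 years

Periodic yield y = 0.1055. Discount each cash flow and weight by its year:
  t   CF        PV=CF/(1+0.1055)^t    t·PV
  1     2,062.50     1,865.6716     1,865.6716
  2     2,062.50     1,687.6270     3,375.2540
  3     2,062.50     1,526.5735     4,579.7205
  4     2,062.50     1,380.8896     5,523.5585
  5     2,062.50     1,249.1087     6,245.5433
  6     2,062.50     1,129.9038     6,779.4229
  7     2,062.50     1,022.0749     7,154.5244
  8     2,062.50       924.5363     7,396.2906
  9    27,062.50    10,973.3490    98,760.1409
  Σ                 21,759.7345   141,680.1268
Price P = Σ PV = 21,759.7345.
Macaulay duration = Σ(t·PV) / P = 141,680.1268 / 21,759.7345 = 6.51111 years.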